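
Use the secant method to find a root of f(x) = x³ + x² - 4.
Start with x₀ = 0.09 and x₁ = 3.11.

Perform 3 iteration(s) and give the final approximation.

f(x) = x³ + x² - 4
x₀ = 0.09, x₁ = 3.11

Secant formula: x_{n+1} = x_n - f(x_n)(x_n - x_{n-1})/(f(x_n) - f(x_{n-1}))

Iteration 1:
  f(0.090000) = -3.991171
  f(3.110000) = 35.752331
  x_2 = 3.110000 - 35.752331×(3.110000 - 0.090000)/(35.752331 - (-3.991171))
       = 0.393278
Iteration 2:
  f(3.110000) = 35.752331
  f(0.393278) = -3.784505
  x_3 = 0.393278 - (-3.784505)×(0.393278 - 3.110000)/(-3.784505 - 35.752331)
       = 0.653325
Iteration 3:
  f(0.393278) = -3.784505
  f(0.653325) = -3.294304
  x_4 = 0.653325 - (-3.294304)×(0.653325 - 0.393278)/(-3.294304 - (-3.784505))
       = 2.400926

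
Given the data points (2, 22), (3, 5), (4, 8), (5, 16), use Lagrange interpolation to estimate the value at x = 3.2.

Lagrange interpolation formula:
P(x) = Σ yᵢ × Lᵢ(x)
where Lᵢ(x) = Π_{j≠i} (x - xⱼ)/(xᵢ - xⱼ)

L_0(3.2) = (3.2 - 3)/(2 - 3) × (3.2 - 4)/(2 - 4) × (3.2 - 5)/(2 - 5) = -0.048000
L_1(3.2) = (3.2 - 2)/(3 - 2) × (3.2 - 4)/(3 - 4) × (3.2 - 5)/(3 - 5) = 0.864000
L_2(3.2) = (3.2 - 2)/(4 - 2) × (3.2 - 3)/(4 - 3) × (3.2 - 5)/(4 - 5) = 0.216000
L_3(3.2) = (3.2 - 2)/(5 - 2) × (3.2 - 3)/(5 - 3) × (3.2 - 4)/(5 - 4) = -0.032000

P(3.2) = 22×L_0(3.2) + 5×L_1(3.2) + 8×L_2(3.2) + 16×L_3(3.2)
P(3.2) = 4.480000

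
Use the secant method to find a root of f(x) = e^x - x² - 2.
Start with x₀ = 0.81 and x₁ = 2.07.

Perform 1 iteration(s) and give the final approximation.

f(x) = e^x - x² - 2
x₀ = 0.81, x₁ = 2.07

Secant formula: x_{n+1} = x_n - f(x_n)(x_n - x_{n-1})/(f(x_n) - f(x_{n-1}))

Iteration 1:
  f(0.810000) = -0.408192
  f(2.070000) = 1.639923
  x_2 = 2.070000 - 1.639923×(2.070000 - 0.810000)/(1.639923 - (-0.408192))
       = 1.061120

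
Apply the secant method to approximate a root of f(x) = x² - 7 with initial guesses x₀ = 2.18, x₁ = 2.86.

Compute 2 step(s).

f(x) = x² - 7
x₀ = 2.18, x₁ = 2.86

Secant formula: x_{n+1} = x_n - f(x_n)(x_n - x_{n-1})/(f(x_n) - f(x_{n-1}))

Iteration 1:
  f(2.180000) = -2.247600
  f(2.860000) = 1.179600
  x_2 = 2.860000 - 1.179600×(2.860000 - 2.180000)/(1.179600 - (-2.247600))
       = 2.625952
Iteration 2:
  f(2.860000) = 1.179600
  f(2.625952) = -0.104374
  x_3 = 2.625952 - (-0.104374)×(2.625952 - 2.860000)/(-0.104374 - 1.179600)
       = 2.644978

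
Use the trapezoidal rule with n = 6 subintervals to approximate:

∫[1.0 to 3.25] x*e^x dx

f(x) = x*e^x
a = 1.0, b = 3.25, n = 6
h = (b - a)/n = 0.375000

Trapezoidal rule: (h/2)[f(x₀) + 2f(x₁) + 2f(x₂) + ... + f(xₙ)]

x_0 = 1.0000, f(x_0) = 2.718282, coefficient = 1
x_1 = 1.3750, f(x_1) = 5.438230, coefficient = 2
x_2 = 1.7500, f(x_2) = 10.070555, coefficient = 2
x_3 = 2.1250, f(x_3) = 17.792407, coefficient = 2
x_4 = 2.5000, f(x_4) = 30.456235, coefficient = 2
x_5 = 2.8750, f(x_5) = 50.960594, coefficient = 2
x_6 = 3.2500, f(x_6) = 83.818605, coefficient = 1

I ≈ (0.375000/2) × 315.972930 = 59.244924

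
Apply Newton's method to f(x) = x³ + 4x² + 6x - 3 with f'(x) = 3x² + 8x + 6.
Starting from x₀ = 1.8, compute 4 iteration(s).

f(x) = x³ + 4x² + 6x - 3
f'(x) = 3x² + 8x + 6
x₀ = 1.8

Newton-Raphson formula: x_{n+1} = x_n - f(x_n)/f'(x_n)

Iteration 1:
  f(1.800000) = 26.592000
  f'(1.800000) = 30.120000
  x_1 = 1.800000 - 26.592000/30.120000 = 0.917131
Iteration 2:
  f(0.917131) = 6.638736
  f'(0.917131) = 15.860442
  x_2 = 0.917131 - 6.638736/15.860442 = 0.498560
Iteration 3:
  f(0.498560) = 1.109526
  f'(0.498560) = 10.734161
  x_3 = 0.498560 - 1.109526/10.734161 = 0.395195
Iteration 4:
  f(0.395195) = 0.057612
  f'(0.395195) = 9.630102
  x_4 = 0.395195 - 0.057612/9.630102 = 0.389213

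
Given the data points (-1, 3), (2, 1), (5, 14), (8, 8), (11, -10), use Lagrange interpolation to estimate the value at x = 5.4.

Lagrange interpolation formula:
P(x) = Σ yᵢ × Lᵢ(x)
where Lᵢ(x) = Π_{j≠i} (x - xⱼ)/(xᵢ - xⱼ)

L_0(5.4) = (5.4 - 2)/(-1 - 2) × (5.4 - 5)/(-1 - 5) × (5.4 - 8)/(-1 - 8) × (5.4 - 11)/(-1 - 11) = 0.010186
L_1(5.4) = (5.4 - (-1))/(2 - (-1)) × (5.4 - 5)/(2 - 5) × (5.4 - 8)/(2 - 8) × (5.4 - 11)/(2 - 11) = -0.076695
L_2(5.4) = (5.4 - (-1))/(5 - (-1)) × (5.4 - 2)/(5 - 2) × (5.4 - 8)/(5 - 8) × (5.4 - 11)/(5 - 11) = 0.977857
L_3(5.4) = (5.4 - (-1))/(8 - (-1)) × (5.4 - 2)/(8 - 2) × (5.4 - 5)/(8 - 5) × (5.4 - 11)/(8 - 11) = 0.100293
L_4(5.4) = (5.4 - (-1))/(11 - (-1)) × (5.4 - 2)/(11 - 2) × (5.4 - 5)/(11 - 5) × (5.4 - 8)/(11 - 8) = -0.011641

P(5.4) = 3×L_0(5.4) + 1×L_1(5.4) + 14×L_2(5.4) + 8×L_3(5.4) + (-10)×L_4(5.4)
P(5.4) = 14.562614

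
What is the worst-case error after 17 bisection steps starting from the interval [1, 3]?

Bisection error bound: |error| ≤ (b-a)/2^n
|error| ≤ (3 - 1)/2^17 = 2/2^17
|error| ≤ 0.0000152588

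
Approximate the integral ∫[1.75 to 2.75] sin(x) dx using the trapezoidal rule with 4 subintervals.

f(x) = sin(x)
a = 1.75, b = 2.75, n = 4
h = (b - a)/n = 0.250000

Trapezoidal rule: (h/2)[f(x₀) + 2f(x₁) + 2f(x₂) + ... + f(xₙ)]

x_0 = 1.7500, f(x_0) = 0.983986, coefficient = 1
x_1 = 2.0000, f(x_1) = 0.909297, coefficient = 2
x_2 = 2.2500, f(x_2) = 0.778073, coefficient = 2
x_3 = 2.5000, f(x_3) = 0.598472, coefficient = 2
x_4 = 2.7500, f(x_4) = 0.381661, coefficient = 1

I ≈ (0.250000/2) × 5.937332 = 0.742167
Exact value: 0.746056
Error: 0.003890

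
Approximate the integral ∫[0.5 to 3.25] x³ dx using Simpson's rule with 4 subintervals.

f(x) = x³
a = 0.5, b = 3.25, n = 4
h = (b - a)/n = 0.687500

Simpson's rule: (h/3)[f(x₀) + 4f(x₁) + 2f(x₂) + ... + f(xₙ)]

x_0 = 0.5000, f(x_0) = 0.125000, coefficient = 1
x_1 = 1.1875, f(x_1) = 1.674561, coefficient = 4
x_2 = 1.8750, f(x_2) = 6.591797, coefficient = 2
x_3 = 2.5625, f(x_3) = 16.826416, coefficient = 4
x_4 = 3.2500, f(x_4) = 34.328125, coefficient = 1

I ≈ (0.687500/3) × 121.640625 = 27.875977
Exact value: 27.875977
Error: 0.000000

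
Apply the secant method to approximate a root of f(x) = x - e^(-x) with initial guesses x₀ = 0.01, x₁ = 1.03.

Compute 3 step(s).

f(x) = x - e^(-x)
x₀ = 0.01, x₁ = 1.03

Secant formula: x_{n+1} = x_n - f(x_n)(x_n - x_{n-1})/(f(x_n) - f(x_{n-1}))

Iteration 1:
  f(0.010000) = -0.980050
  f(1.030000) = 0.672993
  x_2 = 1.030000 - 0.672993×(1.030000 - 0.010000)/(0.672993 - (-0.980050))
       = 0.614734
Iteration 2:
  f(1.030000) = 0.672993
  f(0.614734) = 0.073949
  x_3 = 0.614734 - 0.073949×(0.614734 - 1.030000)/(0.073949 - 0.672993)
       = 0.563471
Iteration 3:
  f(0.614734) = 0.073949
  f(0.563471) = -0.005758
  x_4 = 0.563471 - (-0.005758)×(0.563471 - 0.614734)/(-0.005758 - 0.073949)
       = 0.567175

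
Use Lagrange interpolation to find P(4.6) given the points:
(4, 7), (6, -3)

Lagrange interpolation formula:
P(x) = Σ yᵢ × Lᵢ(x)
where Lᵢ(x) = Π_{j≠i} (x - xⱼ)/(xᵢ - xⱼ)

L_0(4.6) = (4.6 - 6)/(4 - 6) = 0.700000
L_1(4.6) = (4.6 - 4)/(6 - 4) = 0.300000

P(4.6) = 7×L_0(4.6) + (-3)×L_1(4.6)
P(4.6) = 4.000000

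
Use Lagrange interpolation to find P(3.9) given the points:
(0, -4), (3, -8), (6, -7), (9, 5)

Lagrange interpolation formula:
P(x) = Σ yᵢ × Lᵢ(x)
where Lᵢ(x) = Π_{j≠i} (x - xⱼ)/(xᵢ - xⱼ)

L_0(3.9) = (3.9 - 3)/(0 - 3) × (3.9 - 6)/(0 - 6) × (3.9 - 9)/(0 - 9) = -0.059500
L_1(3.9) = (3.9 - 0)/(3 - 0) × (3.9 - 6)/(3 - 6) × (3.9 - 9)/(3 - 9) = 0.773500
L_2(3.9) = (3.9 - 0)/(6 - 0) × (3.9 - 3)/(6 - 3) × (3.9 - 9)/(6 - 9) = 0.331500
L_3(3.9) = (3.9 - 0)/(9 - 0) × (3.9 - 3)/(9 - 3) × (3.9 - 6)/(9 - 6) = -0.045500

P(3.9) = (-4)×L_0(3.9) + (-8)×L_1(3.9) + (-7)×L_2(3.9) + 5×L_3(3.9)
P(3.9) = -8.498000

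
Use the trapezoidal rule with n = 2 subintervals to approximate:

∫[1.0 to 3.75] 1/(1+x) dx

f(x) = 1/(1+x)
a = 1.0, b = 3.75, n = 2
h = (b - a)/n = 1.375000

Trapezoidal rule: (h/2)[f(x₀) + 2f(x₁) + 2f(x₂) + ... + f(xₙ)]

x_0 = 1.0000, f(x_0) = 0.500000, coefficient = 1
x_1 = 2.3750, f(x_1) = 0.296296, coefficient = 2
x_2 = 3.7500, f(x_2) = 0.210526, coefficient = 1

I ≈ (1.375000/2) × 1.303119 = 0.895894
Exact value: 0.864997
Error: 0.030897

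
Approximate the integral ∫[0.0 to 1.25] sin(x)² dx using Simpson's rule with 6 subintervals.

f(x) = sin(x)²
a = 0.0, b = 1.25, n = 6
h = (b - a)/n = 0.208333

Simpson's rule: (h/3)[f(x₀) + 4f(x₁) + 2f(x₂) + ... + f(xₙ)]

x_0 = 0.0000, f(x_0) = 0.000000, coefficient = 1
x_1 = 0.2083, f(x_1) = 0.042778, coefficient = 4
x_2 = 0.4167, f(x_2) = 0.163794, coefficient = 2
x_3 = 0.6250, f(x_3) = 0.342339, coefficient = 4
x_4 = 0.8333, f(x_4) = 0.547862, coefficient = 2
x_5 = 1.0417, f(x_5) = 0.745195, coefficient = 4
x_6 = 1.2500, f(x_6) = 0.900572, coefficient = 1

I ≈ (0.208333/3) × 6.845132 = 0.475356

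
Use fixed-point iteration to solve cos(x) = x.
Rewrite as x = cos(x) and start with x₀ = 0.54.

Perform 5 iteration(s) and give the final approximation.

Equation: cos(x) = x
Fixed-point form: x = cos(x)
x₀ = 0.54

x_1 = g(0.540000) = 0.857709
x_2 = g(0.857709) = 0.654172
x_3 = g(0.654172) = 0.793552
x_4 = g(0.793552) = 0.701318
x_5 = g(0.701318) = 0.763993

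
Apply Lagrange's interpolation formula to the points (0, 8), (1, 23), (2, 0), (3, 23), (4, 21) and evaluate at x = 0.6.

Lagrange interpolation formula:
P(x) = Σ yᵢ × Lᵢ(x)
where Lᵢ(x) = Π_{j≠i} (x - xⱼ)/(xᵢ - xⱼ)

L_0(0.6) = (0.6 - 1)/(0 - 1) × (0.6 - 2)/(0 - 2) × (0.6 - 3)/(0 - 3) × (0.6 - 4)/(0 - 4) = 0.190400
L_1(0.6) = (0.6 - 0)/(1 - 0) × (0.6 - 2)/(1 - 2) × (0.6 - 3)/(1 - 3) × (0.6 - 4)/(1 - 4) = 1.142400
L_2(0.6) = (0.6 - 0)/(2 - 0) × (0.6 - 1)/(2 - 1) × (0.6 - 3)/(2 - 3) × (0.6 - 4)/(2 - 4) = -0.489600
L_3(0.6) = (0.6 - 0)/(3 - 0) × (0.6 - 1)/(3 - 1) × (0.6 - 2)/(3 - 2) × (0.6 - 4)/(3 - 4) = 0.190400
L_4(0.6) = (0.6 - 0)/(4 - 0) × (0.6 - 1)/(4 - 1) × (0.6 - 2)/(4 - 2) × (0.6 - 3)/(4 - 3) = -0.033600

P(0.6) = 8×L_0(0.6) + 23×L_1(0.6) + 0×L_2(0.6) + 23×L_3(0.6) + 21×L_4(0.6)
P(0.6) = 31.472000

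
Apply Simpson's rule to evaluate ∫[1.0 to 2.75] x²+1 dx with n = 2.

f(x) = x²+1
a = 1.0, b = 2.75, n = 2
h = (b - a)/n = 0.875000

Simpson's rule: (h/3)[f(x₀) + 4f(x₁) + 2f(x₂) + ... + f(xₙ)]

x_0 = 1.0000, f(x_0) = 2.000000, coefficient = 1
x_1 = 1.8750, f(x_1) = 4.515625, coefficient = 4
x_2 = 2.7500, f(x_2) = 8.562500, coefficient = 1

I ≈ (0.875000/3) × 28.625000 = 8.348958
Exact value: 8.348958
Error: 0.000000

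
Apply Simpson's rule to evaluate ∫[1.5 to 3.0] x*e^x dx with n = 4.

f(x) = x*e^x
a = 1.5, b = 3.0, n = 4
h = (b - a)/n = 0.375000

Simpson's rule: (h/3)[f(x₀) + 4f(x₁) + 2f(x₂) + ... + f(xₙ)]

x_0 = 1.5000, f(x_0) = 6.722534, coefficient = 1
x_1 = 1.8750, f(x_1) = 12.226536, coefficient = 4
x_2 = 2.2500, f(x_2) = 21.347406, coefficient = 2
x_3 = 2.6250, f(x_3) = 36.237007, coefficient = 4
x_4 = 3.0000, f(x_4) = 60.256611, coefficient = 1

I ≈ (0.375000/3) × 303.528128 = 37.941016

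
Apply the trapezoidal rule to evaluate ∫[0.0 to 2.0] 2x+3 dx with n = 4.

f(x) = 2x+3
a = 0.0, b = 2.0, n = 4
h = (b - a)/n = 0.500000

Trapezoidal rule: (h/2)[f(x₀) + 2f(x₁) + 2f(x₂) + ... + f(xₙ)]

x_0 = 0.0000, f(x_0) = 3.000000, coefficient = 1
x_1 = 0.5000, f(x_1) = 4.000000, coefficient = 2
x_2 = 1.0000, f(x_2) = 5.000000, coefficient = 2
x_3 = 1.5000, f(x_3) = 6.000000, coefficient = 2
x_4 = 2.0000, f(x_4) = 7.000000, coefficient = 1

I ≈ (0.500000/2) × 40.000000 = 10.000000
Exact value: 10.000000
Error: 0.000000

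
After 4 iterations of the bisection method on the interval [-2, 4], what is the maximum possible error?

Bisection error bound: |error| ≤ (b-a)/2^n
|error| ≤ (4 - (-2))/2^4 = 6/2^4
|error| ≤ 0.3750000000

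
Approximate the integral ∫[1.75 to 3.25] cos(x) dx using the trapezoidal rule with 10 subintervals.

f(x) = cos(x)
a = 1.75, b = 3.25, n = 10
h = (b - a)/n = 0.150000

Trapezoidal rule: (h/2)[f(x₀) + 2f(x₁) + 2f(x₂) + ... + f(xₙ)]

x_0 = 1.7500, f(x_0) = -0.178246, coefficient = 1
x_1 = 1.9000, f(x_1) = -0.323290, coefficient = 2
x_2 = 2.0500, f(x_2) = -0.461073, coefficient = 2
x_3 = 2.2000, f(x_3) = -0.588501, coefficient = 2
x_4 = 2.3500, f(x_4) = -0.702713, coefficient = 2
x_5 = 2.5000, f(x_5) = -0.801144, coefficient = 2
x_6 = 2.6500, f(x_6) = -0.881582, coefficient = 2
x_7 = 2.8000, f(x_7) = -0.942222, coefficient = 2
x_8 = 2.9500, f(x_8) = -0.981702, coefficient = 2
x_9 = 3.1000, f(x_9) = -0.999135, coefficient = 2
x_10 = 3.2500, f(x_10) = -0.994130, coefficient = 1

I ≈ (0.150000/2) × -14.535100 = -1.090132
Exact value: -1.092181
Error: 0.002049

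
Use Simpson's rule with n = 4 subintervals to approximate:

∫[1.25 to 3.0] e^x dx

f(x) = e^x
a = 1.25, b = 3.0, n = 4
h = (b - a)/n = 0.437500

Simpson's rule: (h/3)[f(x₀) + 4f(x₁) + 2f(x₂) + ... + f(xₙ)]

x_0 = 1.2500, f(x_0) = 3.490343, coefficient = 1
x_1 = 1.6875, f(x_1) = 5.405949, coefficient = 4
x_2 = 2.1250, f(x_2) = 8.372897, coefficient = 2
x_3 = 2.5625, f(x_3) = 12.968197, coefficient = 4
x_4 = 3.0000, f(x_4) = 20.085537, coefficient = 1

I ≈ (0.437500/3) × 113.818260 = 16.598496
Exact value: 16.595194
Error: 0.003302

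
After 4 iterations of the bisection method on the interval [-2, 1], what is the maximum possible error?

Bisection error bound: |error| ≤ (b-a)/2^n
|error| ≤ (1 - (-2))/2^4 = 3/2^4
|error| ≤ 0.1875000000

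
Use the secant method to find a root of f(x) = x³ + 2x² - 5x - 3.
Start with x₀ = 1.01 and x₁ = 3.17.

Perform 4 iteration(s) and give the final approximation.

f(x) = x³ + 2x² - 5x - 3
x₀ = 1.01, x₁ = 3.17

Secant formula: x_{n+1} = x_n - f(x_n)(x_n - x_{n-1})/(f(x_n) - f(x_{n-1}))

Iteration 1:
  f(1.010000) = -4.979499
  f(3.170000) = 33.102813
  x_2 = 3.170000 - 33.102813×(3.170000 - 1.010000)/(33.102813 - (-4.979499))
       = 1.292433
Iteration 2:
  f(3.170000) = 33.102813
  f(1.292433) = -3.962538
  x_3 = 1.292433 - (-3.962538)×(1.292433 - 3.170000)/(-3.962538 - 33.102813)
       = 1.493158
Iteration 3:
  f(1.292433) = -3.962538
  f(1.493158) = -2.677721
  x_4 = 1.493158 - (-2.677721)×(1.493158 - 1.292433)/(-2.677721 - (-3.962538))
       = 1.911493
Iteration 4:
  f(1.493158) = -2.677721
  f(1.911493) = 1.734375
  x_5 = 1.911493 - 1.734375×(1.911493 - 1.493158)/(1.734375 - (-2.677721))
       = 1.747048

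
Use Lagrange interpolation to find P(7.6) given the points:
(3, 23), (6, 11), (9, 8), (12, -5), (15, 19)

Lagrange interpolation formula:
P(x) = Σ yᵢ × Lᵢ(x)
where Lᵢ(x) = Π_{j≠i} (x - xⱼ)/(xᵢ - xⱼ)

L_0(7.6) = (7.6 - 6)/(3 - 6) × (7.6 - 9)/(3 - 9) × (7.6 - 12)/(3 - 12) × (7.6 - 15)/(3 - 15) = -0.037518
L_1(7.6) = (7.6 - 3)/(6 - 3) × (7.6 - 9)/(6 - 9) × (7.6 - 12)/(6 - 12) × (7.6 - 15)/(6 - 15) = 0.431453
L_2(7.6) = (7.6 - 3)/(9 - 3) × (7.6 - 6)/(9 - 6) × (7.6 - 12)/(9 - 12) × (7.6 - 15)/(9 - 15) = 0.739635
L_3(7.6) = (7.6 - 3)/(12 - 3) × (7.6 - 6)/(12 - 6) × (7.6 - 9)/(12 - 9) × (7.6 - 15)/(12 - 15) = -0.156892
L_4(7.6) = (7.6 - 3)/(15 - 3) × (7.6 - 6)/(15 - 6) × (7.6 - 9)/(15 - 9) × (7.6 - 12)/(15 - 12) = 0.023322

P(7.6) = 23×L_0(7.6) + 11×L_1(7.6) + 8×L_2(7.6) + (-5)×L_3(7.6) + 19×L_4(7.6)
P(7.6) = 11.027733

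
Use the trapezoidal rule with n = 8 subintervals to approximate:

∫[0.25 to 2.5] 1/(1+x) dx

f(x) = 1/(1+x)
a = 0.25, b = 2.5, n = 8
h = (b - a)/n = 0.281250

Trapezoidal rule: (h/2)[f(x₀) + 2f(x₁) + 2f(x₂) + ... + f(xₙ)]

x_0 = 0.2500, f(x_0) = 0.800000, coefficient = 1
x_1 = 0.5312, f(x_1) = 0.653061, coefficient = 2
x_2 = 0.8125, f(x_2) = 0.551724, coefficient = 2
x_3 = 1.0938, f(x_3) = 0.477612, coefficient = 2
x_4 = 1.3750, f(x_4) = 0.421053, coefficient = 2
x_5 = 1.6562, f(x_5) = 0.376471, coefficient = 2
x_6 = 1.9375, f(x_6) = 0.340426, coefficient = 2
x_7 = 2.2188, f(x_7) = 0.310680, coefficient = 2
x_8 = 2.5000, f(x_8) = 0.285714, coefficient = 1

I ≈ (0.281250/2) × 7.347766 = 1.033280
Exact value: 1.029619
Error: 0.003660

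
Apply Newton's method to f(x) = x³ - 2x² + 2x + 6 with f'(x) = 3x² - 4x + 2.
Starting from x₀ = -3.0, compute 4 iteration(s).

f(x) = x³ - 2x² + 2x + 6
f'(x) = 3x² - 4x + 2
x₀ = -3.0

Newton-Raphson formula: x_{n+1} = x_n - f(x_n)/f'(x_n)

Iteration 1:
  f(-3.000000) = -45.000000
  f'(-3.000000) = 41.000000
  x_1 = -3.000000 - (-45.000000)/41.000000 = -1.902439
Iteration 2:
  f(-1.902439) = -11.928875
  f'(-1.902439) = 20.467579
  x_2 = -1.902439 - (-11.928875)/20.467579 = -1.319621
Iteration 3:
  f(-1.319621) = -2.420028
  f'(-1.319621) = 12.502682
  x_3 = -1.319621 - (-2.420028)/12.502682 = -1.126060
Iteration 4:
  f(-1.126060) = -0.216001
  f'(-1.126060) = 10.308276
  x_4 = -1.126060 - (-0.216001)/10.308276 = -1.105106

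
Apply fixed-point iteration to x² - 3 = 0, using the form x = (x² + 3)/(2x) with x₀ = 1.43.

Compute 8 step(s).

Equation: x² - 3 = 0
Fixed-point form: x = (x² + 3)/(2x)
x₀ = 1.43

x_1 = g(1.430000) = 1.763951
x_2 = g(1.763951) = 1.732339
x_3 = g(1.732339) = 1.732051
x_4 = g(1.732051) = 1.732051
x_5 = g(1.732051) = 1.732051
x_6 = g(1.732051) = 1.732051
x_7 = g(1.732051) = 1.732051
x_8 = g(1.732051) = 1.732051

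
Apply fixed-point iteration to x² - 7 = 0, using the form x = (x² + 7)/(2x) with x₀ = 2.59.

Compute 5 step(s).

Equation: x² - 7 = 0
Fixed-point form: x = (x² + 7)/(2x)
x₀ = 2.59

x_1 = g(2.590000) = 2.646351
x_2 = g(2.646351) = 2.645751
x_3 = g(2.645751) = 2.645751
x_4 = g(2.645751) = 2.645751
x_5 = g(2.645751) = 2.645751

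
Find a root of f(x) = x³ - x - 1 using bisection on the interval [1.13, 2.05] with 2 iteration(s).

f(x) = x³ - x - 1
Initial interval: [1.13, 2.05]

Iteration 1:
  c_1 = (1.130000 + 2.050000)/2 = 1.590000
  f(c_1) = f(1.590000) = 1.429679
  f(a) × f(c) < 0, new interval: [1.130000, 1.590000]
Iteration 2:
  c_2 = (1.130000 + 1.590000)/2 = 1.360000
  f(c_2) = f(1.360000) = 0.155456
  f(a) × f(c) < 0, new interval: [1.130000, 1.360000]

After 2 iteration(s), the approximation is c_2 = 1.360000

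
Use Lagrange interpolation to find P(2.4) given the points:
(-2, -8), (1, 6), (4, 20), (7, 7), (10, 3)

Lagrange interpolation formula:
P(x) = Σ yᵢ × Lᵢ(x)
where Lᵢ(x) = Π_{j≠i} (x - xⱼ)/(xᵢ - xⱼ)

L_0(2.4) = (2.4 - 1)/(-2 - 1) × (2.4 - 4)/(-2 - 4) × (2.4 - 7)/(-2 - 7) × (2.4 - 10)/(-2 - 10) = -0.040283
L_1(2.4) = (2.4 - (-2))/(1 - (-2)) × (2.4 - 4)/(1 - 4) × (2.4 - 7)/(1 - 7) × (2.4 - 10)/(1 - 10) = 0.506416
L_2(2.4) = (2.4 - (-2))/(4 - (-2)) × (2.4 - 1)/(4 - 1) × (2.4 - 7)/(4 - 7) × (2.4 - 10)/(4 - 10) = 0.664672
L_3(2.4) = (2.4 - (-2))/(7 - (-2)) × (2.4 - 1)/(7 - 1) × (2.4 - 4)/(7 - 4) × (2.4 - 10)/(7 - 10) = -0.154127
L_4(2.4) = (2.4 - (-2))/(10 - (-2)) × (2.4 - 1)/(10 - 1) × (2.4 - 4)/(10 - 4) × (2.4 - 7)/(10 - 7) = 0.023322

P(2.4) = (-8)×L_0(2.4) + 6×L_1(2.4) + 20×L_2(2.4) + 7×L_3(2.4) + 3×L_4(2.4)
P(2.4) = 15.645274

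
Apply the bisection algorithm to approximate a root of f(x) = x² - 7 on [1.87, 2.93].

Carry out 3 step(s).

f(x) = x² - 7
Initial interval: [1.87, 2.93]

Iteration 1:
  c_1 = (1.870000 + 2.930000)/2 = 2.400000
  f(c_1) = f(2.400000) = -1.240000
  f(a) × f(c) ≥ 0, new interval: [2.400000, 2.930000]
Iteration 2:
  c_2 = (2.400000 + 2.930000)/2 = 2.665000
  f(c_2) = f(2.665000) = 0.102225
  f(a) × f(c) < 0, new interval: [2.400000, 2.665000]
Iteration 3:
  c_3 = (2.400000 + 2.665000)/2 = 2.532500
  f(c_3) = f(2.532500) = -0.586444
  f(a) × f(c) ≥ 0, new interval: [2.532500, 2.665000]

After 3 iteration(s), the approximation is c_3 = 2.532500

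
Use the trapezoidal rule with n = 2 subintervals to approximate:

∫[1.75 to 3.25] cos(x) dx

f(x) = cos(x)
a = 1.75, b = 3.25, n = 2
h = (b - a)/n = 0.750000

Trapezoidal rule: (h/2)[f(x₀) + 2f(x₁) + 2f(x₂) + ... + f(xₙ)]

x_0 = 1.7500, f(x_0) = -0.178246, coefficient = 1
x_1 = 2.5000, f(x_1) = -0.801144, coefficient = 2
x_2 = 3.2500, f(x_2) = -0.994130, coefficient = 1

I ≈ (0.750000/2) × -2.774663 = -1.040499
Exact value: -1.092181
Error: 0.051682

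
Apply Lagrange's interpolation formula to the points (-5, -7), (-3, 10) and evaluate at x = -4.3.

Lagrange interpolation formula:
P(x) = Σ yᵢ × Lᵢ(x)
where Lᵢ(x) = Π_{j≠i} (x - xⱼ)/(xᵢ - xⱼ)

L_0(-4.3) = (-4.3 - (-3))/(-5 - (-3)) = 0.650000
L_1(-4.3) = (-4.3 - (-5))/(-3 - (-5)) = 0.350000

P(-4.3) = (-7)×L_0(-4.3) + 10×L_1(-4.3)
P(-4.3) = -1.050000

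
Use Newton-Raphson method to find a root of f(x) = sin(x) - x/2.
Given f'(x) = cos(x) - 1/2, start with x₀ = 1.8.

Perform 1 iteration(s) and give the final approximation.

f(x) = sin(x) - x/2
f'(x) = cos(x) - 1/2
x₀ = 1.8

Newton-Raphson formula: x_{n+1} = x_n - f(x_n)/f'(x_n)

Iteration 1:
  f(1.800000) = 0.073848
  f'(1.800000) = -0.727202
  x_1 = 1.800000 - 0.073848/(-0.727202) = 1.901550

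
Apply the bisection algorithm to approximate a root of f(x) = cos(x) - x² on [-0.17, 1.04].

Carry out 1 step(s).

f(x) = cos(x) - x²
Initial interval: [-0.17, 1.04]

Iteration 1:
  c_1 = (-0.170000 + 1.040000)/2 = 0.435000
  f(c_1) = f(0.435000) = 0.717645
  f(a) × f(c) ≥ 0, new interval: [0.435000, 1.040000]

After 1 iteration(s), the approximation is c_1 = 0.435000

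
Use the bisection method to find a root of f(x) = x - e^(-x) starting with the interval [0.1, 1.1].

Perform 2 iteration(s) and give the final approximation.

f(x) = x - e^(-x)
Initial interval: [0.1, 1.1]

Iteration 1:
  c_1 = (0.100000 + 1.100000)/2 = 0.600000
  f(c_1) = f(0.600000) = 0.051188
  f(a) × f(c) < 0, new interval: [0.100000, 0.600000]
Iteration 2:
  c_2 = (0.100000 + 0.600000)/2 = 0.350000
  f(c_2) = f(0.350000) = -0.354688
  f(a) × f(c) ≥ 0, new interval: [0.350000, 0.600000]

After 2 iteration(s), the approximation is c_2 = 0.350000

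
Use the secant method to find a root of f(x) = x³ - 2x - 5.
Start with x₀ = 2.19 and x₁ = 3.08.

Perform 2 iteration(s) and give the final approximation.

f(x) = x³ - 2x - 5
x₀ = 2.19, x₁ = 3.08

Secant formula: x_{n+1} = x_n - f(x_n)(x_n - x_{n-1})/(f(x_n) - f(x_{n-1}))

Iteration 1:
  f(2.190000) = 1.123459
  f(3.080000) = 18.058112
  x_2 = 3.080000 - 18.058112×(3.080000 - 2.190000)/(18.058112 - 1.123459)
       = 2.130957
Iteration 2:
  f(3.080000) = 18.058112
  f(2.130957) = 0.414710
  x_3 = 2.130957 - 0.414710×(2.130957 - 3.080000)/(0.414710 - 18.058112)
       = 2.108649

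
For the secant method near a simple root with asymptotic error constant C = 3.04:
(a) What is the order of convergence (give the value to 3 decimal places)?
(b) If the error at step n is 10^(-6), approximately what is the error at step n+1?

(a) Secant method has superlinear convergence with order φ = (1+√5)/2 ≈ 1.618.
    This means |e_{n+1}| ≈ C|e_n|^1.618.

(b) With |e_n| = 10^(-6) and C = 3.04:
    |e_{n+1}| ≈ 3.04 × (10^(-6))^1.618 = 3.04 × 10^(-9.71)

(a) ≈ 1.618 (golden ratio); (b) |e_{n+1}| ≈ 5.952e-10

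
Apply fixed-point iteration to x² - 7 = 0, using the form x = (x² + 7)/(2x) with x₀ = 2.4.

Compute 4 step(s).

Equation: x² - 7 = 0
Fixed-point form: x = (x² + 7)/(2x)
x₀ = 2.4

x_1 = g(2.400000) = 2.658333
x_2 = g(2.658333) = 2.645781
x_3 = g(2.645781) = 2.645751
x_4 = g(2.645751) = 2.645751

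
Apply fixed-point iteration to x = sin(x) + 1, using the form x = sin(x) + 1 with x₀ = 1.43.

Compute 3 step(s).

Equation: x = sin(x) + 1
Fixed-point form: x = sin(x) + 1
x₀ = 1.43

x_1 = g(1.430000) = 1.990105
x_2 = g(1.990105) = 1.913371
x_3 = g(1.913371) = 1.941893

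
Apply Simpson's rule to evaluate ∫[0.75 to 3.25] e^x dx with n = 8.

f(x) = e^x
a = 0.75, b = 3.25, n = 8
h = (b - a)/n = 0.312500

Simpson's rule: (h/3)[f(x₀) + 4f(x₁) + 2f(x₂) + ... + f(xₙ)]

x_0 = 0.7500, f(x_0) = 2.117000, coefficient = 1
x_1 = 1.0625, f(x_1) = 2.893596, coefficient = 4
x_2 = 1.3750, f(x_2) = 3.955077, coefficient = 2
x_3 = 1.6875, f(x_3) = 5.405949, coefficient = 4
x_4 = 2.0000, f(x_4) = 7.389056, coefficient = 2
x_5 = 2.3125, f(x_5) = 10.099642, coefficient = 4
x_6 = 2.6250, f(x_6) = 13.804574, coefficient = 2
x_7 = 2.9375, f(x_7) = 18.868616, coefficient = 4
x_8 = 3.2500, f(x_8) = 25.790340, coefficient = 1

I ≈ (0.312500/3) × 227.275965 = 23.674580
Exact value: 23.673340
Error: 0.001240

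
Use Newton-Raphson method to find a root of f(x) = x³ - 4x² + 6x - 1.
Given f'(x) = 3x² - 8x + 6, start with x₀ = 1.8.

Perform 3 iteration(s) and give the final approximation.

f(x) = x³ - 4x² + 6x - 1
f'(x) = 3x² - 8x + 6
x₀ = 1.8

Newton-Raphson formula: x_{n+1} = x_n - f(x_n)/f'(x_n)

Iteration 1:
  f(1.800000) = 2.672000
  f'(1.800000) = 1.320000
  x_1 = 1.800000 - 2.672000/1.320000 = -0.224242
Iteration 2:
  f(-0.224242) = -2.557869
  f'(-0.224242) = 7.944793
  x_2 = -0.224242 - (-2.557869)/7.944793 = 0.097713
Iteration 3:
  f(0.097713) = -0.450980
  f'(0.097713) = 5.246940
  x_3 = 0.097713 - (-0.450980)/5.246940 = 0.183664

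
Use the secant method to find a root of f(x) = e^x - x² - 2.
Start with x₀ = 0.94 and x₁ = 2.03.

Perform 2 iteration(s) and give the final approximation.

f(x) = e^x - x² - 2
x₀ = 0.94, x₁ = 2.03

Secant formula: x_{n+1} = x_n - f(x_n)(x_n - x_{n-1})/(f(x_n) - f(x_{n-1}))

Iteration 1:
  f(0.940000) = -0.323619
  f(2.030000) = 1.493186
  x_2 = 2.030000 - 1.493186×(2.030000 - 0.940000)/(1.493186 - (-0.323619))
       = 1.134156
Iteration 2:
  f(2.030000) = 1.493186
  f(1.134156) = -0.177761
  x_3 = 1.134156 - (-0.177761)×(1.134156 - 2.030000)/(-0.177761 - 1.493186)
       = 1.229459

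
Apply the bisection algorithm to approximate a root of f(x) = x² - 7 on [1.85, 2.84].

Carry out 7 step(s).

f(x) = x² - 7
Initial interval: [1.85, 2.84]

Iteration 1:
  c_1 = (1.850000 + 2.840000)/2 = 2.345000
  f(c_1) = f(2.345000) = -1.500975
  f(a) × f(c) ≥ 0, new interval: [2.345000, 2.840000]
Iteration 2:
  c_2 = (2.345000 + 2.840000)/2 = 2.592500
  f(c_2) = f(2.592500) = -0.278944
  f(a) × f(c) ≥ 0, new interval: [2.592500, 2.840000]
Iteration 3:
  c_3 = (2.592500 + 2.840000)/2 = 2.716250
  f(c_3) = f(2.716250) = 0.378014
  f(a) × f(c) < 0, new interval: [2.592500, 2.716250]
Iteration 4:
  c_4 = (2.592500 + 2.716250)/2 = 2.654375
  f(c_4) = f(2.654375) = 0.045707
  f(a) × f(c) < 0, new interval: [2.592500, 2.654375]
Iteration 5:
  c_5 = (2.592500 + 2.654375)/2 = 2.623437
  f(c_5) = f(2.623437) = -0.117576
  f(a) × f(c) ≥ 0, new interval: [2.623437, 2.654375]
Iteration 6:
  c_6 = (2.623437 + 2.654375)/2 = 2.638906
  f(c_6) = f(2.638906) = -0.036174
  f(a) × f(c) ≥ 0, new interval: [2.638906, 2.654375]
Iteration 7:
  c_7 = (2.638906 + 2.654375)/2 = 2.646641
  f(c_7) = f(2.646641) = 0.004707
  f(a) × f(c) < 0, new interval: [2.638906, 2.646641]

After 7 iteration(s), the approximation is c_7 = 2.646641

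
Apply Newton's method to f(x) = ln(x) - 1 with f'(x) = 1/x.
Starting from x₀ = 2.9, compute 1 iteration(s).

f(x) = ln(x) - 1
f'(x) = 1/x
x₀ = 2.9

Newton-Raphson formula: x_{n+1} = x_n - f(x_n)/f'(x_n)

Iteration 1:
  f(2.900000) = 0.064711
  f'(2.900000) = 0.344828
  x_1 = 2.900000 - 0.064711/0.344828 = 2.712339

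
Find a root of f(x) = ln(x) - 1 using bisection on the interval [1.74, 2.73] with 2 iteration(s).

f(x) = ln(x) - 1
Initial interval: [1.74, 2.73]

Iteration 1:
  c_1 = (1.740000 + 2.730000)/2 = 2.235000
  f(c_1) = f(2.235000) = -0.195759
  f(a) × f(c) ≥ 0, new interval: [2.235000, 2.730000]
Iteration 2:
  c_2 = (2.235000 + 2.730000)/2 = 2.482500
  f(c_2) = f(2.482500) = -0.090734
  f(a) × f(c) ≥ 0, new interval: [2.482500, 2.730000]

After 2 iteration(s), the approximation is c_2 = 2.482500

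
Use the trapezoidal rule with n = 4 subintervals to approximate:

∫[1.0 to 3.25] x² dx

f(x) = x²
a = 1.0, b = 3.25, n = 4
h = (b - a)/n = 0.562500

Trapezoidal rule: (h/2)[f(x₀) + 2f(x₁) + 2f(x₂) + ... + f(xₙ)]

x_0 = 1.0000, f(x_0) = 1.000000, coefficient = 1
x_1 = 1.5625, f(x_1) = 2.441406, coefficient = 2
x_2 = 2.1250, f(x_2) = 4.515625, coefficient = 2
x_3 = 2.6875, f(x_3) = 7.222656, coefficient = 2
x_4 = 3.2500, f(x_4) = 10.562500, coefficient = 1

I ≈ (0.562500/2) × 39.921875 = 11.228027
Exact value: 11.109375
Error: 0.118652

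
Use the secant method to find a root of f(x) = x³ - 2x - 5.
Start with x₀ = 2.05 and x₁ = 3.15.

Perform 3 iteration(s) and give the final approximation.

f(x) = x³ - 2x - 5
x₀ = 2.05, x₁ = 3.15

Secant formula: x_{n+1} = x_n - f(x_n)(x_n - x_{n-1})/(f(x_n) - f(x_{n-1}))

Iteration 1:
  f(2.050000) = -0.484875
  f(3.150000) = 19.955875
  x_2 = 3.150000 - 19.955875×(3.150000 - 2.050000)/(19.955875 - (-0.484875))
       = 2.076093
Iteration 2:
  f(3.150000) = 19.955875
  f(2.076093) = -0.203887
  x_3 = 2.076093 - (-0.203887)×(2.076093 - 3.150000)/(-0.203887 - 19.955875)
       = 2.086954
Iteration 3:
  f(2.076093) = -0.203887
  f(2.086954) = -0.084435
  x_4 = 2.086954 - (-0.084435)×(2.086954 - 2.076093)/(-0.084435 - (-0.203887))
       = 2.094631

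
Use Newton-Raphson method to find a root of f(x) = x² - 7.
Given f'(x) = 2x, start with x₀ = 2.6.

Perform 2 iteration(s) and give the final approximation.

f(x) = x² - 7
f'(x) = 2x
x₀ = 2.6

Newton-Raphson formula: x_{n+1} = x_n - f(x_n)/f'(x_n)

Iteration 1:
  f(2.600000) = -0.240000
  f'(2.600000) = 5.200000
  x_1 = 2.600000 - (-0.240000)/5.200000 = 2.646154
Iteration 2:
  f(2.646154) = 0.002130
  f'(2.646154) = 5.292308
  x_2 = 2.646154 - 0.002130/5.292308 = 2.645751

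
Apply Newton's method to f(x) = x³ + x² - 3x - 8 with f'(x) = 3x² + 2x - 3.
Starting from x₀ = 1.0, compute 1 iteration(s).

f(x) = x³ + x² - 3x - 8
f'(x) = 3x² + 2x - 3
x₀ = 1.0

Newton-Raphson formula: x_{n+1} = x_n - f(x_n)/f'(x_n)

Iteration 1:
  f(1.000000) = -9.000000
  f'(1.000000) = 2.000000
  x_1 = 1.000000 - (-9.000000)/2.000000 = 5.500000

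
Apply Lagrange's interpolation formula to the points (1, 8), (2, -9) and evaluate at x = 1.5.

Lagrange interpolation formula:
P(x) = Σ yᵢ × Lᵢ(x)
where Lᵢ(x) = Π_{j≠i} (x - xⱼ)/(xᵢ - xⱼ)

L_0(1.5) = (1.5 - 2)/(1 - 2) = 0.500000
L_1(1.5) = (1.5 - 1)/(2 - 1) = 0.500000

P(1.5) = 8×L_0(1.5) + (-9)×L_1(1.5)
P(1.5) = -0.500000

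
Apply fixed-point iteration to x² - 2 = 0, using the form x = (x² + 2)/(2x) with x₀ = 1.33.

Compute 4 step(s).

Equation: x² - 2 = 0
Fixed-point form: x = (x² + 2)/(2x)
x₀ = 1.33

x_1 = g(1.330000) = 1.416880
x_2 = g(1.416880) = 1.414216
x_3 = g(1.414216) = 1.414214
x_4 = g(1.414214) = 1.414214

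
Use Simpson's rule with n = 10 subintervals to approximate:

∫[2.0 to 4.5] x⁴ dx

f(x) = x⁴
a = 2.0, b = 4.5, n = 10
h = (b - a)/n = 0.250000

Simpson's rule: (h/3)[f(x₀) + 4f(x₁) + 2f(x₂) + ... + f(xₙ)]

x_0 = 2.0000, f(x_0) = 16.000000, coefficient = 1
x_1 = 2.2500, f(x_1) = 25.628906, coefficient = 4
x_2 = 2.5000, f(x_2) = 39.062500, coefficient = 2
x_3 = 2.7500, f(x_3) = 57.191406, coefficient = 4
x_4 = 3.0000, f(x_4) = 81.000000, coefficient = 2
x_5 = 3.2500, f(x_5) = 111.566406, coefficient = 4
x_6 = 3.5000, f(x_6) = 150.062500, coefficient = 2
x_7 = 3.7500, f(x_7) = 197.753906, coefficient = 4
x_8 = 4.0000, f(x_8) = 256.000000, coefficient = 2
x_9 = 4.2500, f(x_9) = 326.253906, coefficient = 4
x_10 = 4.5000, f(x_10) = 410.062500, coefficient = 1

I ≈ (0.250000/3) × 4351.890625 = 362.657552
Exact value: 362.656250
Error: 0.001302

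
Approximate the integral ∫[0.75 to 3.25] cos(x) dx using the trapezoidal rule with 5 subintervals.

f(x) = cos(x)
a = 0.75, b = 3.25, n = 5
h = (b - a)/n = 0.500000

Trapezoidal rule: (h/2)[f(x₀) + 2f(x₁) + 2f(x₂) + ... + f(xₙ)]

x_0 = 0.7500, f(x_0) = 0.731689, coefficient = 1
x_1 = 1.2500, f(x_1) = 0.315322, coefficient = 2
x_2 = 1.7500, f(x_2) = -0.178246, coefficient = 2
x_3 = 2.2500, f(x_3) = -0.628174, coefficient = 2
x_4 = 2.7500, f(x_4) = -0.924302, coefficient = 2
x_5 = 3.2500, f(x_5) = -0.994130, coefficient = 1

I ≈ (0.500000/2) × -3.093240 = -0.773310
Exact value: -0.789834
Error: 0.016524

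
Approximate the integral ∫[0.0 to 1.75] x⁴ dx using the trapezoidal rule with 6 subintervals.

f(x) = x⁴
a = 0.0, b = 1.75, n = 6
h = (b - a)/n = 0.291667

Trapezoidal rule: (h/2)[f(x₀) + 2f(x₁) + 2f(x₂) + ... + f(xₙ)]

x_0 = 0.0000, f(x_0) = 0.000000, coefficient = 1
x_1 = 0.2917, f(x_1) = 0.007237, coefficient = 2
x_2 = 0.5833, f(x_2) = 0.115789, coefficient = 2
x_3 = 0.8750, f(x_3) = 0.586182, coefficient = 2
x_4 = 1.1667, f(x_4) = 1.852623, coefficient = 2
x_5 = 1.4583, f(x_5) = 4.523006, coefficient = 2
x_6 = 1.7500, f(x_6) = 9.378906, coefficient = 1

I ≈ (0.291667/2) × 23.548581 = 3.434168
Exact value: 3.282617
Error: 0.151551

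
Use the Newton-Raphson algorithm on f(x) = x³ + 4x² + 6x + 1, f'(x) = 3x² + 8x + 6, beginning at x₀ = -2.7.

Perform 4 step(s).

f(x) = x³ + 4x² + 6x + 1
f'(x) = 3x² + 8x + 6
x₀ = -2.7

Newton-Raphson formula: x_{n+1} = x_n - f(x_n)/f'(x_n)

Iteration 1:
  f(-2.700000) = -5.723000
  f'(-2.700000) = 6.270000
  x_1 = -2.700000 - (-5.723000)/6.270000 = -1.787241
Iteration 2:
  f(-1.787241) = -2.655384
  f'(-1.787241) = 1.284763
  x_2 = -1.787241 - (-2.655384)/1.284763 = 0.279587
Iteration 3:
  f(0.279587) = 3.012055
  f'(0.279587) = 8.471206
  x_3 = 0.279587 - 3.012055/8.471206 = -0.075977
Iteration 4:
  f(-0.075977) = 0.566792
  f'(-0.075977) = 5.409504
  x_4 = -0.075977 - 0.566792/5.409504 = -0.180754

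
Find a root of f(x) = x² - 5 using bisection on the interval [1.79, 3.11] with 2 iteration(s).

f(x) = x² - 5
Initial interval: [1.79, 3.11]

Iteration 1:
  c_1 = (1.790000 + 3.110000)/2 = 2.450000
  f(c_1) = f(2.450000) = 1.002500
  f(a) × f(c) < 0, new interval: [1.790000, 2.450000]
Iteration 2:
  c_2 = (1.790000 + 2.450000)/2 = 2.120000
  f(c_2) = f(2.120000) = -0.505600
  f(a) × f(c) ≥ 0, new interval: [2.120000, 2.450000]

After 2 iteration(s), the approximation is c_2 = 2.120000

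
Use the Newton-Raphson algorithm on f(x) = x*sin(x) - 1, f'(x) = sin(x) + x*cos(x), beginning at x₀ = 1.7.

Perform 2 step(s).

f(x) = x*sin(x) - 1
f'(x) = sin(x) + x*cos(x)
x₀ = 1.7

Newton-Raphson formula: x_{n+1} = x_n - f(x_n)/f'(x_n)

Iteration 1:
  f(1.700000) = 0.685830
  f'(1.700000) = 0.772629
  x_1 = 1.700000 - 0.685830/0.772629 = 0.812342
Iteration 2:
  f(0.812342) = -0.410320
  f'(0.812342) = 1.284629
  x_2 = 0.812342 - (-0.410320)/1.284629 = 1.131750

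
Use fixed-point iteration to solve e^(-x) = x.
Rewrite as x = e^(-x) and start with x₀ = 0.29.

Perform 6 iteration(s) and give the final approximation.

Equation: e^(-x) = x
Fixed-point form: x = e^(-x)
x₀ = 0.29

x_1 = g(0.290000) = 0.748264
x_2 = g(0.748264) = 0.473187
x_3 = g(0.473187) = 0.623013
x_4 = g(0.623013) = 0.536326
x_5 = g(0.536326) = 0.584893
x_6 = g(0.584893) = 0.557165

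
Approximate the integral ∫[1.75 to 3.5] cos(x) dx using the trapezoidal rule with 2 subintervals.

f(x) = cos(x)
a = 1.75, b = 3.5, n = 2
h = (b - a)/n = 0.875000

Trapezoidal rule: (h/2)[f(x₀) + 2f(x₁) + 2f(x₂) + ... + f(xₙ)]

x_0 = 1.7500, f(x_0) = -0.178246, coefficient = 1
x_1 = 2.6250, f(x_1) = -0.869507, coefficient = 2
x_2 = 3.5000, f(x_2) = -0.936457, coefficient = 1

I ≈ (0.875000/2) × -2.853717 = -1.248501
Exact value: -1.334769
Error: 0.086268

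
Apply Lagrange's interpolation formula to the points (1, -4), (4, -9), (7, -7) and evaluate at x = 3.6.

Lagrange interpolation formula:
P(x) = Σ yᵢ × Lᵢ(x)
where Lᵢ(x) = Π_{j≠i} (x - xⱼ)/(xᵢ - xⱼ)

L_0(3.6) = (3.6 - 4)/(1 - 4) × (3.6 - 7)/(1 - 7) = 0.075556
L_1(3.6) = (3.6 - 1)/(4 - 1) × (3.6 - 7)/(4 - 7) = 0.982222
L_2(3.6) = (3.6 - 1)/(7 - 1) × (3.6 - 4)/(7 - 4) = -0.057778

P(3.6) = (-4)×L_0(3.6) + (-9)×L_1(3.6) + (-7)×L_2(3.6)
P(3.6) = -8.737778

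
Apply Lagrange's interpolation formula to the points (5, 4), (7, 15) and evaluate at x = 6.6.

Lagrange interpolation formula:
P(x) = Σ yᵢ × Lᵢ(x)
where Lᵢ(x) = Π_{j≠i} (x - xⱼ)/(xᵢ - xⱼ)

L_0(6.6) = (6.6 - 7)/(5 - 7) = 0.200000
L_1(6.6) = (6.6 - 5)/(7 - 5) = 0.800000

P(6.6) = 4×L_0(6.6) + 15×L_1(6.6)
P(6.6) = 12.800000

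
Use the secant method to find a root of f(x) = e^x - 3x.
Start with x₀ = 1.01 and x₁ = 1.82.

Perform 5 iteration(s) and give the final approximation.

f(x) = e^x - 3x
x₀ = 1.01, x₁ = 1.82

Secant formula: x_{n+1} = x_n - f(x_n)(x_n - x_{n-1})/(f(x_n) - f(x_{n-1}))

Iteration 1:
  f(1.010000) = -0.284399
  f(1.820000) = 0.711858
  x_2 = 1.820000 - 0.711858×(1.820000 - 1.010000)/(0.711858 - (-0.284399))
       = 1.241229
Iteration 2:
  f(1.820000) = 0.711858
  f(1.241229) = -0.263824
  x_3 = 1.241229 - (-0.263824)×(1.241229 - 1.820000)/(-0.263824 - 0.711858)
       = 1.397728
Iteration 3:
  f(1.241229) = -0.263824
  f(1.397728) = -0.147187
  x_4 = 1.397728 - (-0.147187)×(1.397728 - 1.241229)/(-0.147187 - (-0.263824))
       = 1.595218
Iteration 4:
  f(1.397728) = -0.147187
  f(1.595218) = 0.143749
  x_5 = 1.595218 - 0.143749×(1.595218 - 1.397728)/(0.143749 - (-0.147187))
       = 1.497640
Iteration 5:
  f(1.595218) = 0.143749
  f(1.497640) = -0.021796
  x_6 = 1.497640 - (-0.021796)×(1.497640 - 1.595218)/(-0.021796 - 0.143749)
       = 1.510487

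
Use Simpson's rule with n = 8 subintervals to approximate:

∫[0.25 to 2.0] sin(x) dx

f(x) = sin(x)
a = 0.25, b = 2.0, n = 8
h = (b - a)/n = 0.218750

Simpson's rule: (h/3)[f(x₀) + 4f(x₁) + 2f(x₂) + ... + f(xₙ)]

x_0 = 0.2500, f(x_0) = 0.247404, coefficient = 1
x_1 = 0.4688, f(x_1) = 0.451771, coefficient = 4
x_2 = 0.6875, f(x_2) = 0.634607, coefficient = 2
x_3 = 0.9062, f(x_3) = 0.787197, coefficient = 4
x_4 = 1.1250, f(x_4) = 0.902268, coefficient = 2
x_5 = 1.3438, f(x_5) = 0.974336, coefficient = 4
x_6 = 1.5625, f(x_6) = 0.999966, coefficient = 2
x_7 = 1.7812, f(x_7) = 0.977936, coefficient = 4
x_8 = 2.0000, f(x_8) = 0.909297, coefficient = 1

I ≈ (0.218750/3) × 18.995341 = 1.385077
Exact value: 1.385059
Error: 0.000018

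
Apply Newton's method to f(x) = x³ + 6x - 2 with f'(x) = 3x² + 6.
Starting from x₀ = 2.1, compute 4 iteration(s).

f(x) = x³ + 6x - 2
f'(x) = 3x² + 6
x₀ = 2.1

Newton-Raphson formula: x_{n+1} = x_n - f(x_n)/f'(x_n)

Iteration 1:
  f(2.100000) = 19.861000
  f'(2.100000) = 19.230000
  x_1 = 2.100000 - 19.861000/19.230000 = 1.067187
Iteration 2:
  f(1.067187) = 5.618526
  f'(1.067187) = 9.416662
  x_2 = 1.067187 - 5.618526/9.416662 = 0.470529
Iteration 3:
  f(0.470529) = 0.927347
  f'(0.470529) = 6.664192
  x_3 = 0.470529 - 0.927347/6.664192 = 0.331375
Iteration 4:
  f(0.331375) = 0.024639
  f'(0.331375) = 6.329428
  x_4 = 0.331375 - 0.024639/6.329428 = 0.327482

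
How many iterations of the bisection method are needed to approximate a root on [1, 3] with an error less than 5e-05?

We need (b-a)/2^n ≤ 5e-05
(3 - 1)/2^n ≤ 5e-05
2/2^n ≤ 5e-05
2^n ≥ 40000
n ≥ log₂(40000) = 15.29
n ≥ 16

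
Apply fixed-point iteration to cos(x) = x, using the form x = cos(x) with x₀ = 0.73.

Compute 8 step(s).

Equation: cos(x) = x
Fixed-point form: x = cos(x)
x₀ = 0.73

x_1 = g(0.730000) = 0.745174
x_2 = g(0.745174) = 0.734970
x_3 = g(0.734970) = 0.741851
x_4 = g(0.741851) = 0.737219
x_5 = g(0.737219) = 0.740341
x_6 = g(0.740341) = 0.738239
x_7 = g(0.738239) = 0.739655
x_8 = g(0.739655) = 0.738701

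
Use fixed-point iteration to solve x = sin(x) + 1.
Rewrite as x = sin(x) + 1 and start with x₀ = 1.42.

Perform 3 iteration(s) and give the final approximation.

Equation: x = sin(x) + 1
Fixed-point form: x = sin(x) + 1
x₀ = 1.42

x_1 = g(1.420000) = 1.988652
x_2 = g(1.988652) = 1.913961
x_3 = g(1.913961) = 1.941694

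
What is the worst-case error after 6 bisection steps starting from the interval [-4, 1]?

Bisection error bound: |error| ≤ (b-a)/2^n
|error| ≤ (1 - (-4))/2^6 = 5/2^6
|error| ≤ 0.0781250000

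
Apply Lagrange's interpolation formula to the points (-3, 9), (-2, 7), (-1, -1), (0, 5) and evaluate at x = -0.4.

Lagrange interpolation formula:
P(x) = Σ yᵢ × Lᵢ(x)
where Lᵢ(x) = Π_{j≠i} (x - xⱼ)/(xᵢ - xⱼ)

L_0(-0.4) = (-0.4 - (-2))/(-3 - (-2)) × (-0.4 - (-1))/(-3 - (-1)) × (-0.4 - 0)/(-3 - 0) = 0.064000
L_1(-0.4) = (-0.4 - (-3))/(-2 - (-3)) × (-0.4 - (-1))/(-2 - (-1)) × (-0.4 - 0)/(-2 - 0) = -0.312000
L_2(-0.4) = (-0.4 - (-3))/(-1 - (-3)) × (-0.4 - (-2))/(-1 - (-2)) × (-0.4 - 0)/(-1 - 0) = 0.832000
L_3(-0.4) = (-0.4 - (-3))/(0 - (-3)) × (-0.4 - (-2))/(0 - (-2)) × (-0.4 - (-1))/(0 - (-1)) = 0.416000

P(-0.4) = 9×L_0(-0.4) + 7×L_1(-0.4) + (-1)×L_2(-0.4) + 5×L_3(-0.4)
P(-0.4) = -0.360000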